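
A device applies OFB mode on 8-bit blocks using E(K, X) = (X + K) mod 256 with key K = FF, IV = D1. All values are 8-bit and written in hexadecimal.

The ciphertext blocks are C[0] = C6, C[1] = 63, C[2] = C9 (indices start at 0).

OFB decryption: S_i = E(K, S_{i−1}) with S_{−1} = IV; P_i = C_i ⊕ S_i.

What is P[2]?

P[2] = 07

P[0]: S = E(K, D1) = D0; C6 ⊕ D0 = 16.
P[1]: S = E(K, D0) = CF; 63 ⊕ CF = AC.
P[2]: S = E(K, CF) = CE; C9 ⊕ CE = 07.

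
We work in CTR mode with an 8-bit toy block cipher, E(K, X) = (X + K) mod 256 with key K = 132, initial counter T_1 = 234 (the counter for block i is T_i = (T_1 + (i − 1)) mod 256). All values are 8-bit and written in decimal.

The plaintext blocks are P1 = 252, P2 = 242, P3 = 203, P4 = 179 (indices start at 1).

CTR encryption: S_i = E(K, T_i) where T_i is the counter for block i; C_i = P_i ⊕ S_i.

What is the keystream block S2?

111

C1: T = 234, S = E(K, T) = 110; 252 ⊕ 110 = 146.
C2: T = 235, S = E(K, T) = 111; 242 ⊕ 111 = 157.
So S2 = 111.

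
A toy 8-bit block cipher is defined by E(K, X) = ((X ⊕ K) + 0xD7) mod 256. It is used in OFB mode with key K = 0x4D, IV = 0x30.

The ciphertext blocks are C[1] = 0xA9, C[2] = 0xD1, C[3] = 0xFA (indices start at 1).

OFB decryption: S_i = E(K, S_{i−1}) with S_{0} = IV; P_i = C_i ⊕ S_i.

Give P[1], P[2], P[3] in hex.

P[1] = 0xFD, P[2] = 0x21, P[3] = 0x6E

P[1]: S = E(K, 0x30) = 0x54; 0xA9 ⊕ 0x54 = 0xFD.
P[2]: S = E(K, 0x54) = 0xF0; 0xD1 ⊕ 0xF0 = 0x21.
P[3]: S = E(K, 0xF0) = 0x94; 0xFA ⊕ 0x94 = 0x6E.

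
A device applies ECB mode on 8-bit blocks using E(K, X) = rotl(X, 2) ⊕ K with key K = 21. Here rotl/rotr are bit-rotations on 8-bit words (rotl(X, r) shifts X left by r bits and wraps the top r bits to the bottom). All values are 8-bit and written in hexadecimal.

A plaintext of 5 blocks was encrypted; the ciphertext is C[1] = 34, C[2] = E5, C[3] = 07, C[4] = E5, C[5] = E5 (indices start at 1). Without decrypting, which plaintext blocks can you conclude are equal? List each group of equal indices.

P[2] = P[4] = P[5]

ECB encrypts each block independently with the same key, so equal ciphertext blocks imply equal plaintext blocks.
C[2] = C[4] = C[5] = E5, so P[2] = P[4] = P[5].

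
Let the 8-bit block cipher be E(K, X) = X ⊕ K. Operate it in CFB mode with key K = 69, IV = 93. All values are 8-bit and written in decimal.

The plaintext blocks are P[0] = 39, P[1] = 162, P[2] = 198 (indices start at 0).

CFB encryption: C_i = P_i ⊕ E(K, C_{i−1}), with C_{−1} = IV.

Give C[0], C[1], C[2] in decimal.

C[0]: E(K, 93) = 24; 39 ⊕ 24 = 63.
C[1]: E(K, 63) = 122; 162 ⊕ 122 = 216.
C[2]: E(K, 216) = 157; 198 ⊕ 157 = 91.

C[0] = 63, C[1] = 216, C[2] = 91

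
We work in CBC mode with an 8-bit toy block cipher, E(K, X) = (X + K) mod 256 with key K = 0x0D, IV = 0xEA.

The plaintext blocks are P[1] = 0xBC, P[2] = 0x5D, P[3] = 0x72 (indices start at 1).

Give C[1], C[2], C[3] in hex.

C[1] = 0x63, C[2] = 0x4B, C[3] = 0x46

CBC encryption: C_i = E(K, P_i ⊕ C_{i−1}), with C_{0} = IV.
C[1]: P[1] ⊕ 0xEA = 0x56; E(K, 0x56) = 0x63.
C[2]: P[2] ⊕ 0x63 = 0x3E; E(K, 0x3E) = 0x4B.
C[3]: P[3] ⊕ 0x4B = 0x39; E(K, 0x39) = 0x46.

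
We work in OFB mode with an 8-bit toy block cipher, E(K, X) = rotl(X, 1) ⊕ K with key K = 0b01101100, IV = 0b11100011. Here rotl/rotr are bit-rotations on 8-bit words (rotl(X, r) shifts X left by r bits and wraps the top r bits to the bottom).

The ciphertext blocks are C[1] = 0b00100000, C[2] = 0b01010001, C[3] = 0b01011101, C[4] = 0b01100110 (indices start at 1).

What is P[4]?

OFB decryption: S_i = E(K, S_{i−1}) with S_{0} = IV; P_i = C_i ⊕ S_i.
P[1]: S = E(K, 0b11100011) = 0b10101011; 0b00100000 ⊕ 0b10101011 = 0b10001011.
P[2]: S = E(K, 0b10101011) = 0b00111011; 0b01010001 ⊕ 0b00111011 = 0b01101010.
P[3]: S = E(K, 0b00111011) = 0b00011010; 0b01011101 ⊕ 0b00011010 = 0b01000111.
P[4]: S = E(K, 0b00011010) = 0b01011000; 0b01100110 ⊕ 0b01011000 = 0b00111110.

P[4] = 0b00111110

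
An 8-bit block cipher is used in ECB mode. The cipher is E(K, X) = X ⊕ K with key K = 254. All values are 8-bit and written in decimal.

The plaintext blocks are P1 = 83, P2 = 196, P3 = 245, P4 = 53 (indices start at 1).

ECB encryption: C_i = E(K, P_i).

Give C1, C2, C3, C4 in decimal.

C1: E(K, 83) = 173.
C2: E(K, 196) = 58.
C3: E(K, 245) = 11.
C4: E(K, 53) = 203.

C1 = 173, C2 = 58, C3 = 11, C4 = 203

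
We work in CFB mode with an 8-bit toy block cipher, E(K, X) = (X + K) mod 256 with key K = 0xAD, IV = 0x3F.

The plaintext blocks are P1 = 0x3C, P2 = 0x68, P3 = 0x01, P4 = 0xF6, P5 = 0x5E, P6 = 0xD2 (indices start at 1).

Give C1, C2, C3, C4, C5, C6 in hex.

CFB encryption: C_i = P_i ⊕ E(K, C_{i−1}), with C_{0} = IV.
C1: E(K, 0x3F) = 0xEC; 0x3C ⊕ 0xEC = 0xD0.
C2: E(K, 0xD0) = 0x7D; 0x68 ⊕ 0x7D = 0x15.
C3: E(K, 0x15) = 0xC2; 0x01 ⊕ 0xC2 = 0xC3.
C4: E(K, 0xC3) = 0x70; 0xF6 ⊕ 0x70 = 0x86.
C5: E(K, 0x86) = 0x33; 0x5E ⊕ 0x33 = 0x6D.
C6: E(K, 0x6D) = 0x1A; 0xD2 ⊕ 0x1A = 0xC8.

C1 = 0xD0, C2 = 0x15, C3 = 0xC3, C4 = 0x86, C5 = 0x6D, C6 = 0xC8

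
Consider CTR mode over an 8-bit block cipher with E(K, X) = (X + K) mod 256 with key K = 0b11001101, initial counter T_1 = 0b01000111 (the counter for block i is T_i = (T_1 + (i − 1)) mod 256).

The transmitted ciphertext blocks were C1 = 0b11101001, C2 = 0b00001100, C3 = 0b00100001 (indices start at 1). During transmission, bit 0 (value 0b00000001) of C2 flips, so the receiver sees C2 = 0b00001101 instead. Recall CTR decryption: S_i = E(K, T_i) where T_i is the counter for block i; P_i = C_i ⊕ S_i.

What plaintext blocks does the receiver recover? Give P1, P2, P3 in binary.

Only C2 changed, to 0b00001101. In CTR, a change in C_i flips the same bit in P_i only; the keystream is unaffected. Decrypting the received ciphertext:
P1: T = 0b01000111, S = E(K, T) = 0b00010100; 0b11101001 ⊕ 0b00010100 = 0b11111101.
P2: T = 0b01001000, S = E(K, T) = 0b00010101; 0b00001101 ⊕ 0b00010101 = 0b00011000.
P3: T = 0b01001001, S = E(K, T) = 0b00010110; 0b00100001 ⊕ 0b00010110 = 0b00110111.
Blocks that differ from the original plaintext: P2.

P1 = 0b11111101, P2 = 0b00011000, P3 = 0b00110111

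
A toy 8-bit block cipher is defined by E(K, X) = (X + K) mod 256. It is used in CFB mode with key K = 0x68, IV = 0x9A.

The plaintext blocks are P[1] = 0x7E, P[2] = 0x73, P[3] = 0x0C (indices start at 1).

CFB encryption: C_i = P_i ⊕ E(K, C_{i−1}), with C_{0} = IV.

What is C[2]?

C[1]: E(K, 0x9A) = 0x02; 0x7E ⊕ 0x02 = 0x7C.
C[2]: E(K, 0x7C) = 0xE4; 0x73 ⊕ 0xE4 = 0x97.

C[2] = 0x97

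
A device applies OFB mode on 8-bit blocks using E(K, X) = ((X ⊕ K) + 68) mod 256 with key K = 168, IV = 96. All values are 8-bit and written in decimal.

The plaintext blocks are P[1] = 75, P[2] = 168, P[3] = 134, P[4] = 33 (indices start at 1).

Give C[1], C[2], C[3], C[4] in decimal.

C[1] = 71, C[2] = 64, C[3] = 2, C[4] = 81

OFB encryption: S_i = E(K, S_{i−1}) with S_{0} = IV; C_i = P_i ⊕ S_i.
C[1]: S = E(K, 96) = 12; 75 ⊕ 12 = 71.
C[2]: S = E(K, 12) = 232; 168 ⊕ 232 = 64.
C[3]: S = E(K, 232) = 132; 134 ⊕ 132 = 2.
C[4]: S = E(K, 132) = 112; 33 ⊕ 112 = 81.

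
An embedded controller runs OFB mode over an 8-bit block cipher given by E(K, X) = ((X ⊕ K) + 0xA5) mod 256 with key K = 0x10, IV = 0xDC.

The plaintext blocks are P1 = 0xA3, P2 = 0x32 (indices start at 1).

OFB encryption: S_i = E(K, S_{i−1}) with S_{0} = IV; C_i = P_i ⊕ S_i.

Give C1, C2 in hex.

C1 = 0xD2, C2 = 0x34

C1: S = E(K, 0xDC) = 0x71; 0xA3 ⊕ 0x71 = 0xD2.
C2: S = E(K, 0x71) = 0x06; 0x32 ⊕ 0x06 = 0x34.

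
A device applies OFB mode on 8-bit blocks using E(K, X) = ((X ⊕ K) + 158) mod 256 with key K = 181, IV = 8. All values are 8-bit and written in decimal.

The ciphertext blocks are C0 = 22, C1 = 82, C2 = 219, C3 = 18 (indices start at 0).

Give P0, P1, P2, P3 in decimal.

P0 = 77, P1 = 222, P2 = 12, P3 = 18

OFB decryption: S_i = E(K, S_{i−1}) with S_{−1} = IV; P_i = C_i ⊕ S_i.
P0: S = E(K, 8) = 91; 22 ⊕ 91 = 77.
P1: S = E(K, 91) = 140; 82 ⊕ 140 = 222.
P2: S = E(K, 140) = 215; 219 ⊕ 215 = 12.
P3: S = E(K, 215) = 0; 18 ⊕ 0 = 18.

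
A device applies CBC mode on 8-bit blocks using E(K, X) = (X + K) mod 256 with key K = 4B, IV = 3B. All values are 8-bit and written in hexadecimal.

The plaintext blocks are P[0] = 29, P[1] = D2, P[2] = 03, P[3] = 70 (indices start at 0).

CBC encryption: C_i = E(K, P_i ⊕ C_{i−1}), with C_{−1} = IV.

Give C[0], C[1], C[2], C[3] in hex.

C[0] = 5D, C[1] = DA, C[2] = 24, C[3] = 9F

C[0]: P[0] ⊕ 3B = 12; E(K, 12) = 5D.
C[1]: P[1] ⊕ 5D = 8F; E(K, 8F) = DA.
C[2]: P[2] ⊕ DA = D9; E(K, D9) = 24.
C[3]: P[3] ⊕ 24 = 54; E(K, 54) = 9F.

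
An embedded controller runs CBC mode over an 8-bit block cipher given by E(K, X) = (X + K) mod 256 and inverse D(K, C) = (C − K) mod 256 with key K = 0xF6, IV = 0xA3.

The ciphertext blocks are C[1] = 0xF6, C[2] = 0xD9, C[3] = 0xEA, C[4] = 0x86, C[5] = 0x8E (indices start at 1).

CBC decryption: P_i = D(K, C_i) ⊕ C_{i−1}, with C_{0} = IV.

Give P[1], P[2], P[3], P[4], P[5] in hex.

P[1]: D(K, 0xF6) = 0x00; 0x00 ⊕ 0xA3 = 0xA3.
P[2]: D(K, 0xD9) = 0xE3; 0xE3 ⊕ 0xF6 = 0x15.
P[3]: D(K, 0xEA) = 0xF4; 0xF4 ⊕ 0xD9 = 0x2D.
P[4]: D(K, 0x86) = 0x90; 0x90 ⊕ 0xEA = 0x7A.
P[5]: D(K, 0x8E) = 0x98; 0x98 ⊕ 0x86 = 0x1E.

P[1] = 0xA3, P[2] = 0x15, P[3] = 0x2D, P[4] = 0x7A, P[5] = 0x1E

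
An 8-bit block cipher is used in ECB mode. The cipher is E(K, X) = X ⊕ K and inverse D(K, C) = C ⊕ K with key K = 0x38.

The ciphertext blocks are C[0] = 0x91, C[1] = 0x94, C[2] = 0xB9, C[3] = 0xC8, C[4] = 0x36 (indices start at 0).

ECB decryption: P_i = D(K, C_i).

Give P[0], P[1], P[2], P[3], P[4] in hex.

P[0] = 0xA9, P[1] = 0xAC, P[2] = 0x81, P[3] = 0xF0, P[4] = 0x0E

P[0]: D(K, 0x91) = 0xA9.
P[1]: D(K, 0x94) = 0xAC.
P[2]: D(K, 0xB9) = 0x81.
P[3]: D(K, 0xC8) = 0xF0.
P[4]: D(K, 0x36) = 0x0E.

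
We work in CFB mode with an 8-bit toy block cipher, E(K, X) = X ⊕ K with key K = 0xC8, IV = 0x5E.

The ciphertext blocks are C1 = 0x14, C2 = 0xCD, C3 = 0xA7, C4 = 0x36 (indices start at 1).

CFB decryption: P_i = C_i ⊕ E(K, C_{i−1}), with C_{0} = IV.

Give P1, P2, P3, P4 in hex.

P1 = 0x82, P2 = 0x11, P3 = 0xA2, P4 = 0x59

P1: E(K, 0x5E) = 0x96; 0x14 ⊕ 0x96 = 0x82.
P2: E(K, 0x14) = 0xDC; 0xCD ⊕ 0xDC = 0x11.
P3: E(K, 0xCD) = 0x05; 0xA7 ⊕ 0x05 = 0xA2.
P4: E(K, 0xA7) = 0x6F; 0x36 ⊕ 0x6F = 0x59.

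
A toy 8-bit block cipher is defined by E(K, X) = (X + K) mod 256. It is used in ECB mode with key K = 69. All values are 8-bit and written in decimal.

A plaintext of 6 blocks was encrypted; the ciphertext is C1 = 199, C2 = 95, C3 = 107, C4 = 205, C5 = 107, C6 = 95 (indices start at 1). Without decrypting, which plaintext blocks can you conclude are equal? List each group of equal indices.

P2 = P6; P3 = P5

ECB encrypts each block independently with the same key, so equal ciphertext blocks imply equal plaintext blocks.
C2 = C6 = 95, so P2 = P6.
C3 = C5 = 107, so P3 = P5.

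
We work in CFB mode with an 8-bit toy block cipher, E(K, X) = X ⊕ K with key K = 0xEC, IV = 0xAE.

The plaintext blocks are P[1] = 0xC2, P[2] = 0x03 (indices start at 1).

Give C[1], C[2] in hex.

C[1] = 0x80, C[2] = 0x6F

CFB encryption: C_i = P_i ⊕ E(K, C_{i−1}), with C_{0} = IV.
C[1]: E(K, 0xAE) = 0x42; 0xC2 ⊕ 0x42 = 0x80.
C[2]: E(K, 0x80) = 0x6C; 0x03 ⊕ 0x6C = 0x6F.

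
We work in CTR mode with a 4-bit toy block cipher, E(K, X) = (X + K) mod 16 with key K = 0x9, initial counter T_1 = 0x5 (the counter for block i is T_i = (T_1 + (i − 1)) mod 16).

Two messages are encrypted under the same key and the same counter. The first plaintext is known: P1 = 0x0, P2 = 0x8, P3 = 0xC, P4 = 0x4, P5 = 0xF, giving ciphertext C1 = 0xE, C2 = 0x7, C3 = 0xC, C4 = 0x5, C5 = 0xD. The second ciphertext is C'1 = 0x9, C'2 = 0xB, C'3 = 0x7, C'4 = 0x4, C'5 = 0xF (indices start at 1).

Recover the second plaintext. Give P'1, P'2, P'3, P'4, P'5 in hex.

P'1 = 0x7, P'2 = 0x4, P'3 = 0x7, P'4 = 0x5, P'5 = 0xD

In CTR with a reused counter, both messages share the same keystream S_i, so C_i ⊕ C'_i = P_i ⊕ P'_i and thus P'_i = P_i ⊕ C_i ⊕ C'_i.
P'1: 0x0 ⊕ 0xE ⊕ 0x9 = 0x7.
P'2: 0x8 ⊕ 0x7 ⊕ 0xB = 0x4.
P'3: 0xC ⊕ 0xC ⊕ 0x7 = 0x7.
P'4: 0x4 ⊕ 0x5 ⊕ 0x4 = 0x5.
P'5: 0xF ⊕ 0xD ⊕ 0xF = 0xD.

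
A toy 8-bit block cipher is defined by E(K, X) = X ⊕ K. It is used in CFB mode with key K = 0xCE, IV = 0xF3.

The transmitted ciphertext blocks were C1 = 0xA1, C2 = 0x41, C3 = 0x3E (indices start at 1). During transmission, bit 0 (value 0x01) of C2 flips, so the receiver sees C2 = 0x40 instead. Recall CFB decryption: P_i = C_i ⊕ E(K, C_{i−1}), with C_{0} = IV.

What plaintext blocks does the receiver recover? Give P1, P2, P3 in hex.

Only C2 changed, to 0x40. In CFB, a change in C_i flips the same bit in P_i and garbles P_{i+1}. Decrypting the received ciphertext:
P1: E(K, 0xF3) = 0x3D; 0xA1 ⊕ 0x3D = 0x9C.
P2: E(K, 0xA1) = 0x6F; 0x40 ⊕ 0x6F = 0x2F.
P3: E(K, 0x40) = 0x8E; 0x3E ⊕ 0x8E = 0xB0.
Blocks that differ from the original plaintext: P2, P3.

P1 = 0x9C, P2 = 0x2F, P3 = 0xB0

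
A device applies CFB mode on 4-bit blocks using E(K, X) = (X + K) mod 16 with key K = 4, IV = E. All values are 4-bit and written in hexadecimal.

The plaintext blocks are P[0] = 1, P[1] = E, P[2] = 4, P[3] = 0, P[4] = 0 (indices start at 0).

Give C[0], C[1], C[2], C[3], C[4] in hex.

C[0] = 3, C[1] = 9, C[2] = 9, C[3] = D, C[4] = 1

CFB encryption: C_i = P_i ⊕ E(K, C_{i−1}), with C_{−1} = IV.
C[0]: E(K, E) = 2; 1 ⊕ 2 = 3.
C[1]: E(K, 3) = 7; E ⊕ 7 = 9.
C[2]: E(K, 9) = D; 4 ⊕ D = 9.
C[3]: E(K, 9) = D; 0 ⊕ D = D.
C[4]: E(K, D) = 1; 0 ⊕ 1 = 1.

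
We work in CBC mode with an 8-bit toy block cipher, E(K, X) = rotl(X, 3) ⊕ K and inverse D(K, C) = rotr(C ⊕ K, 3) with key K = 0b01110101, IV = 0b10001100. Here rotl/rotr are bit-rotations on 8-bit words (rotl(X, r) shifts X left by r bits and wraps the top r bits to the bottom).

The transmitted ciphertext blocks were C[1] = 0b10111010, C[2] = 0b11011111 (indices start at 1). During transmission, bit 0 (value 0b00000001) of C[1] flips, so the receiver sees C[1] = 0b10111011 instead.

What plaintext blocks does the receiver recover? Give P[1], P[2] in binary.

P[1] = 0b01010101, P[2] = 0b11101110

CBC decryption: P_i = D(K, C_i) ⊕ C_{i−1}, with C_{0} = IV.
Only C[1] changed, to 0b10111011. In CBC, a change in C_i garbles P_i and flips the same bit in P_{i+1}. Decrypting the received ciphertext:
P[1]: D(K, 0b10111011) = 0b11011001; 0b11011001 ⊕ 0b10001100 = 0b01010101.
P[2]: D(K, 0b11011111) = 0b01010101; 0b01010101 ⊕ 0b10111011 = 0b11101110.
Blocks that differ from the original plaintext: P[1], P[2].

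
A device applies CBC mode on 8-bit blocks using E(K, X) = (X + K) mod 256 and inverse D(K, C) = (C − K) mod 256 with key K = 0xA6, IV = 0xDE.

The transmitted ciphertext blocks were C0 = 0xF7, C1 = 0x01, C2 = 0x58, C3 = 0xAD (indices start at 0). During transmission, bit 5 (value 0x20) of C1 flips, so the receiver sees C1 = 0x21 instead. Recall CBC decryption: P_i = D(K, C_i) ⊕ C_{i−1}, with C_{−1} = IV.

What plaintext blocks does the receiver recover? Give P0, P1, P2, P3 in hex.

P0 = 0x8F, P1 = 0x8C, P2 = 0x93, P3 = 0x5F

Only C1 changed, to 0x21. In CBC, a change in C_i garbles P_i and flips the same bit in P_{i+1}. Decrypting the received ciphertext:
P0: D(K, 0xF7) = 0x51; 0x51 ⊕ 0xDE = 0x8F.
P1: D(K, 0x21) = 0x7B; 0x7B ⊕ 0xF7 = 0x8C.
P2: D(K, 0x58) = 0xB2; 0xB2 ⊕ 0x21 = 0x93.
P3: D(K, 0xAD) = 0x07; 0x07 ⊕ 0x58 = 0x5F.
Blocks that differ from the original plaintext: P1, P2.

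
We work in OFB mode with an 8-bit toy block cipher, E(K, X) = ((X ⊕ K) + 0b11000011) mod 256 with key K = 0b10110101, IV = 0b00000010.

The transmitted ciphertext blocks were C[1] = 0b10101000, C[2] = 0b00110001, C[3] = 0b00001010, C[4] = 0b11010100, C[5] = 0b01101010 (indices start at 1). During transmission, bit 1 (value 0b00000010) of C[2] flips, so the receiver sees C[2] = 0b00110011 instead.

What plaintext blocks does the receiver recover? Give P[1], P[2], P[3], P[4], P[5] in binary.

P[1] = 0b11010010, P[2] = 0b10100001, P[3] = 0b11100000, P[4] = 0b11110110, P[5] = 0b00110000

OFB decryption: S_i = E(K, S_{i−1}) with S_{0} = IV; P_i = C_i ⊕ S_i.
Only C[2] changed, to 0b00110011. In OFB, a change in C_i flips the same bit in P_i only; the keystream is unaffected. Decrypting the received ciphertext:
P[1]: S = E(K, 0b00000010) = 0b01111010; 0b10101000 ⊕ 0b01111010 = 0b11010010.
P[2]: S = E(K, 0b01111010) = 0b10010010; 0b00110011 ⊕ 0b10010010 = 0b10100001.
P[3]: S = E(K, 0b10010010) = 0b11101010; 0b00001010 ⊕ 0b11101010 = 0b11100000.
P[4]: S = E(K, 0b11101010) = 0b00100010; 0b11010100 ⊕ 0b00100010 = 0b11110110.
P[5]: S = E(K, 0b00100010) = 0b01011010; 0b01101010 ⊕ 0b01011010 = 0b00110000.
Blocks that differ from the original plaintext: P[2].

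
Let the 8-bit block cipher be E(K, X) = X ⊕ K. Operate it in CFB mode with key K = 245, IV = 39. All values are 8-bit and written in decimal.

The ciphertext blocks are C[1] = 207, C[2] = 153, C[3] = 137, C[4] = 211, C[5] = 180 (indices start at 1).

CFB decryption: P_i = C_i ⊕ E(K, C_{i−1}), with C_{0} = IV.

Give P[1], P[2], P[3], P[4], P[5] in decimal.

P[1] = 29, P[2] = 163, P[3] = 229, P[4] = 175, P[5] = 146

P[1]: E(K, 39) = 210; 207 ⊕ 210 = 29.
P[2]: E(K, 207) = 58; 153 ⊕ 58 = 163.
P[3]: E(K, 153) = 108; 137 ⊕ 108 = 229.
P[4]: E(K, 137) = 124; 211 ⊕ 124 = 175.
P[5]: E(K, 211) = 38; 180 ⊕ 38 = 146.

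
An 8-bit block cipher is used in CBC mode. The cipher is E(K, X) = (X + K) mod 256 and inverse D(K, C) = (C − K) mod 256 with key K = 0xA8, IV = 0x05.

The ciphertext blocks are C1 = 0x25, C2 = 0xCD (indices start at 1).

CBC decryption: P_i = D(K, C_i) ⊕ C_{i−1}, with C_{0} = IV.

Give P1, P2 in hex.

P1: D(K, 0x25) = 0x7D; 0x7D ⊕ 0x05 = 0x78.
P2: D(K, 0xCD) = 0x25; 0x25 ⊕ 0x25 = 0x00.

P1 = 0x78, P2 = 0x00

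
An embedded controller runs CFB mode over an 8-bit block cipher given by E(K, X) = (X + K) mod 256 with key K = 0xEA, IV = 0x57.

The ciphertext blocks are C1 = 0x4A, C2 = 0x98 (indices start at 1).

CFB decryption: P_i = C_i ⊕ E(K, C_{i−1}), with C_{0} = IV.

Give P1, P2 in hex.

P1: E(K, 0x57) = 0x41; 0x4A ⊕ 0x41 = 0x0B.
P2: E(K, 0x4A) = 0x34; 0x98 ⊕ 0x34 = 0xAC.

P1 = 0x0B, P2 = 0xAC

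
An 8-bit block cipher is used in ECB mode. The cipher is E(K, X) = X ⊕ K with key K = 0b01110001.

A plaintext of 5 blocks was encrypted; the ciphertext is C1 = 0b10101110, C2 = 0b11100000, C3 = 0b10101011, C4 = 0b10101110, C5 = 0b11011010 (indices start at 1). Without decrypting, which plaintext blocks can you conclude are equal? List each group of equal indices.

P1 = P4

ECB encrypts each block independently with the same key, so equal ciphertext blocks imply equal plaintext blocks.
C1 = C4 = 0b10101110, so P1 = P4.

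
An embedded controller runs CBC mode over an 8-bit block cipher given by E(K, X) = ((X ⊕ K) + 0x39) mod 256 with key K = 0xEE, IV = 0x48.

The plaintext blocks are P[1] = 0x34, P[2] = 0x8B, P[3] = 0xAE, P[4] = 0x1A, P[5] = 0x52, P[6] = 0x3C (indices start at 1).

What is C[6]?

C[6] = 0x31

CBC encryption: C_i = E(K, P_i ⊕ C_{i−1}), with C_{0} = IV.
C[1]: P[1] ⊕ 0x48 = 0x7C; E(K, 0x7C) = 0xCB.
C[2]: P[2] ⊕ 0xCB = 0x40; E(K, 0x40) = 0xE7.
C[3]: P[3] ⊕ 0xE7 = 0x49; E(K, 0x49) = 0xE0.
C[4]: P[4] ⊕ 0xE0 = 0xFA; E(K, 0xFA) = 0x4D.
C[5]: P[5] ⊕ 0x4D = 0x1F; E(K, 0x1F) = 0x2A.
C[6]: P[6] ⊕ 0x2A = 0x16; E(K, 0x16) = 0x31.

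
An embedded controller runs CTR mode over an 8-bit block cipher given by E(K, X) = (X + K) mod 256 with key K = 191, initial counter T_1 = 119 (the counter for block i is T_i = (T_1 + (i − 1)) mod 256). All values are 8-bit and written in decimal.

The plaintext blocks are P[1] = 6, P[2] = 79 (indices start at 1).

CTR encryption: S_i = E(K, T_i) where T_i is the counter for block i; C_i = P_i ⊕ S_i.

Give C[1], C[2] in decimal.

C[1] = 48, C[2] = 120

C[1]: T = 119, S = E(K, T) = 54; 6 ⊕ 54 = 48.
C[2]: T = 120, S = E(K, T) = 55; 79 ⊕ 55 = 120.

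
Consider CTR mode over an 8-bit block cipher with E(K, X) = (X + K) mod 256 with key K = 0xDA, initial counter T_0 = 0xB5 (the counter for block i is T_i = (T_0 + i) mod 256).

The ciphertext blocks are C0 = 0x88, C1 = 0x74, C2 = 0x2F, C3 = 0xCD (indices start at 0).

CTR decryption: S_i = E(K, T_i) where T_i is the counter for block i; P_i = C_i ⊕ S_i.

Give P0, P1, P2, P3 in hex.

P0: T = 0xB5, S = E(K, T) = 0x8F; 0x88 ⊕ 0x8F = 0x07.
P1: T = 0xB6, S = E(K, T) = 0x90; 0x74 ⊕ 0x90 = 0xE4.
P2: T = 0xB7, S = E(K, T) = 0x91; 0x2F ⊕ 0x91 = 0xBE.
P3: T = 0xB8, S = E(K, T) = 0x92; 0xCD ⊕ 0x92 = 0x5F.

P0 = 0x07, P1 = 0xE4, P2 = 0xBE, P3 = 0x5F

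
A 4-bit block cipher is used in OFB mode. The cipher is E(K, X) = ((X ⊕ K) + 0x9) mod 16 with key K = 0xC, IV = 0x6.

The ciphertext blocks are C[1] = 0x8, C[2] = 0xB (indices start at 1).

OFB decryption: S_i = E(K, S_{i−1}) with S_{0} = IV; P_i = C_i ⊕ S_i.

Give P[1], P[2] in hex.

P[1] = 0xB, P[2] = 0x3

P[1]: S = E(K, 0x6) = 0x3; 0x8 ⊕ 0x3 = 0xB.
P[2]: S = E(K, 0x3) = 0x8; 0xB ⊕ 0x8 = 0x3.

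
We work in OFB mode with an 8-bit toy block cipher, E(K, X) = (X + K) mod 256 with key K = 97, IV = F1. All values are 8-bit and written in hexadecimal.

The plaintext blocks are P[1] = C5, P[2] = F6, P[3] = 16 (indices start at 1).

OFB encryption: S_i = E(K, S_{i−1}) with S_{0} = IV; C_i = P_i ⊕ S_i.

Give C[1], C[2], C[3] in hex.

C[1] = 4D, C[2] = E9, C[3] = A0

C[1]: S = E(K, F1) = 88; C5 ⊕ 88 = 4D.
C[2]: S = E(K, 88) = 1F; F6 ⊕ 1F = E9.
C[3]: S = E(K, 1F) = B6; 16 ⊕ B6 = A0.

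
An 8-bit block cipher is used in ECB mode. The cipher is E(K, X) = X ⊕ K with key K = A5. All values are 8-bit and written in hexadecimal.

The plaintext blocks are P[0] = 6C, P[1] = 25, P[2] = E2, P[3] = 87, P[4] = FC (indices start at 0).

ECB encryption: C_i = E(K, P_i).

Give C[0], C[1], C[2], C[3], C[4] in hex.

C[0]: E(K, 6C) = C9.
C[1]: E(K, 25) = 80.
C[2]: E(K, E2) = 47.
C[3]: E(K, 87) = 22.
C[4]: E(K, FC) = 59.

C[0] = C9, C[1] = 80, C[2] = 47, C[3] = 22, C[4] = 59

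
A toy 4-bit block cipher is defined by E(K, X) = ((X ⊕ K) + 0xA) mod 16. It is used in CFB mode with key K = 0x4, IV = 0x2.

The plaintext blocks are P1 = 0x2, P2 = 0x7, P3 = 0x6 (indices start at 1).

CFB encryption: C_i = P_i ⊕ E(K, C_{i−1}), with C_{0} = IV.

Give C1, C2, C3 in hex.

C1: E(K, 0x2) = 0x0; 0x2 ⊕ 0x0 = 0x2.
C2: E(K, 0x2) = 0x0; 0x7 ⊕ 0x0 = 0x7.
C3: E(K, 0x7) = 0xD; 0x6 ⊕ 0xD = 0xB.

C1 = 0x2, C2 = 0x7, C3 = 0xB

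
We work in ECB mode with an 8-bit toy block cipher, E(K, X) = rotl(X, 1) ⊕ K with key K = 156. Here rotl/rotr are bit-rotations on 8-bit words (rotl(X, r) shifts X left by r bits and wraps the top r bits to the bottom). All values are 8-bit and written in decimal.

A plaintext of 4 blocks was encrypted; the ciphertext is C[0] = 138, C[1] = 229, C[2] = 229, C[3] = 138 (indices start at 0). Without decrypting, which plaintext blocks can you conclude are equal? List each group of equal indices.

ECB encrypts each block independently with the same key, so equal ciphertext blocks imply equal plaintext blocks.
C[0] = C[3] = 138, so P[0] = P[3].
C[1] = C[2] = 229, so P[1] = P[2].

P[0] = P[3]; P[1] = P[2]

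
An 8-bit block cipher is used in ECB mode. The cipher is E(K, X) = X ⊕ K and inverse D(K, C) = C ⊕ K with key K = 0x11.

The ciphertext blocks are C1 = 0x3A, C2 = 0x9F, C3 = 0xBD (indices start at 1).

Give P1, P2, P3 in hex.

P1 = 0x2B, P2 = 0x8E, P3 = 0xAC

ECB decryption: P_i = D(K, C_i).
P1: D(K, 0x3A) = 0x2B.
P2: D(K, 0x9F) = 0x8E.
P3: D(K, 0xBD) = 0xAC.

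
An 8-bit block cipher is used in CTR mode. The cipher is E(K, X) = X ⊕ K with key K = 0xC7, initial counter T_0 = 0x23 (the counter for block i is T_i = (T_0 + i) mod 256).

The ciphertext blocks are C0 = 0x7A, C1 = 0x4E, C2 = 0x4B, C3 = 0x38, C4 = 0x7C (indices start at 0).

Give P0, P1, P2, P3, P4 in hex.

P0 = 0x9E, P1 = 0xAD, P2 = 0xA9, P3 = 0xD9, P4 = 0x9C

CTR decryption: S_i = E(K, T_i) where T_i is the counter for block i; P_i = C_i ⊕ S_i.
P0: T = 0x23, S = E(K, T) = 0xE4; 0x7A ⊕ 0xE4 = 0x9E.
P1: T = 0x24, S = E(K, T) = 0xE3; 0x4E ⊕ 0xE3 = 0xAD.
P2: T = 0x25, S = E(K, T) = 0xE2; 0x4B ⊕ 0xE2 = 0xA9.
P3: T = 0x26, S = E(K, T) = 0xE1; 0x38 ⊕ 0xE1 = 0xD9.
P4: T = 0x27, S = E(K, T) = 0xE0; 0x7C ⊕ 0xE0 = 0x9C.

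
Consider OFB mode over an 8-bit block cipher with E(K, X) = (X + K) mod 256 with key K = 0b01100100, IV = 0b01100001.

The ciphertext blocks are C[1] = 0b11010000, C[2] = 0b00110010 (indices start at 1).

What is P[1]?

P[1] = 0b00010101

OFB decryption: S_i = E(K, S_{i−1}) with S_{0} = IV; P_i = C_i ⊕ S_i.
P[1]: S = E(K, 0b01100001) = 0b11000101; 0b11010000 ⊕ 0b11000101 = 0b00010101.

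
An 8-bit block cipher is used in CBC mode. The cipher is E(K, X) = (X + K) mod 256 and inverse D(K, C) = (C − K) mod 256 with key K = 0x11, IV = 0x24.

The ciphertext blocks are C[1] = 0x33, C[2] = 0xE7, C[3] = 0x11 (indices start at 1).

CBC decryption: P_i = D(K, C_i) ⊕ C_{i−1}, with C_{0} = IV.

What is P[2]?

P[2]: D(K, 0xE7) = 0xD6; 0xD6 ⊕ 0x33 = 0xE5.

P[2] = 0xE5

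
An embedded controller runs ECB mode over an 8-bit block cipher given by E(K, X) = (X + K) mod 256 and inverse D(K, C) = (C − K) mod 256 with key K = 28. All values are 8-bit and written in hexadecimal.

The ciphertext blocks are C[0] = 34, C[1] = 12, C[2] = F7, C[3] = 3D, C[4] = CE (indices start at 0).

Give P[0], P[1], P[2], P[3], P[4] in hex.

P[0] = 0C, P[1] = EA, P[2] = CF, P[3] = 15, P[4] = A6

ECB decryption: P_i = D(K, C_i).
P[0]: D(K, 34) = 0C.
P[1]: D(K, 12) = EA.
P[2]: D(K, F7) = CF.
P[3]: D(K, 3D) = 15.
P[4]: D(K, CE) = A6.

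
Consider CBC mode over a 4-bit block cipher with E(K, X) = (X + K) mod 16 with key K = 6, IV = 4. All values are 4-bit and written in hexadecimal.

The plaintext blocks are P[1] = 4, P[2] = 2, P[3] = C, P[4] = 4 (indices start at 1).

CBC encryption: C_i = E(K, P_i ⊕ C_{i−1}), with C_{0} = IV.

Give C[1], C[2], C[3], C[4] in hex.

C[1]: P[1] ⊕ 4 = 0; E(K, 0) = 6.
C[2]: P[2] ⊕ 6 = 4; E(K, 4) = A.
C[3]: P[3] ⊕ A = 6; E(K, 6) = C.
C[4]: P[4] ⊕ C = 8; E(K, 8) = E.

C[1] = 6, C[2] = A, C[3] = C, C[4] = E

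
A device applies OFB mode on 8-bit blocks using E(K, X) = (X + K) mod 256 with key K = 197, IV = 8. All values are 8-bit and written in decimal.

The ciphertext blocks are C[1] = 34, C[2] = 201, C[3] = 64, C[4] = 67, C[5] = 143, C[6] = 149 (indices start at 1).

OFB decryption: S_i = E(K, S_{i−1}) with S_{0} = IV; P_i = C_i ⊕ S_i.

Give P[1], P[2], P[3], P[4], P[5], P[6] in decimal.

P[1] = 239, P[2] = 91, P[3] = 23, P[4] = 95, P[5] = 110, P[6] = 51

P[1]: S = E(K, 8) = 205; 34 ⊕ 205 = 239.
P[2]: S = E(K, 205) = 146; 201 ⊕ 146 = 91.
P[3]: S = E(K, 146) = 87; 64 ⊕ 87 = 23.
P[4]: S = E(K, 87) = 28; 67 ⊕ 28 = 95.
P[5]: S = E(K, 28) = 225; 143 ⊕ 225 = 110.
P[6]: S = E(K, 225) = 166; 149 ⊕ 166 = 51.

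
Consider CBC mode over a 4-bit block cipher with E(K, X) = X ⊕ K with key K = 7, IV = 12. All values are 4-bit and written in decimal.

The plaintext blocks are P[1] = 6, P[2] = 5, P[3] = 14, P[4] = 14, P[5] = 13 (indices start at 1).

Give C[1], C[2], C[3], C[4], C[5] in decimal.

CBC encryption: C_i = E(K, P_i ⊕ C_{i−1}), with C_{0} = IV.
C[1]: P[1] ⊕ 12 = 10; E(K, 10) = 13.
C[2]: P[2] ⊕ 13 = 8; E(K, 8) = 15.
C[3]: P[3] ⊕ 15 = 1; E(K, 1) = 6.
C[4]: P[4] ⊕ 6 = 8; E(K, 8) = 15.
C[5]: P[5] ⊕ 15 = 2; E(K, 2) = 5.

C[1] = 13, C[2] = 15, C[3] = 6, C[4] = 15, C[5] = 5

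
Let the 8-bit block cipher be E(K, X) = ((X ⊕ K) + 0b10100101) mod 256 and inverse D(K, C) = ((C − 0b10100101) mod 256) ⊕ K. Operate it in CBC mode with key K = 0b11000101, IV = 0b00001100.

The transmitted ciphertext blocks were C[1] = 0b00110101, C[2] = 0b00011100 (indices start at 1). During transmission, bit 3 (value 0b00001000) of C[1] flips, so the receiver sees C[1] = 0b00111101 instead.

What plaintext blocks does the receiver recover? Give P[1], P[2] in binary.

P[1] = 0b01010001, P[2] = 0b10001111

CBC decryption: P_i = D(K, C_i) ⊕ C_{i−1}, with C_{0} = IV.
Only C[1] changed, to 0b00111101. In CBC, a change in C_i garbles P_i and flips the same bit in P_{i+1}. Decrypting the received ciphertext:
P[1]: D(K, 0b00111101) = 0b01011101; 0b01011101 ⊕ 0b00001100 = 0b01010001.
P[2]: D(K, 0b00011100) = 0b10110010; 0b10110010 ⊕ 0b00111101 = 0b10001111.
Blocks that differ from the original plaintext: P[1], P[2].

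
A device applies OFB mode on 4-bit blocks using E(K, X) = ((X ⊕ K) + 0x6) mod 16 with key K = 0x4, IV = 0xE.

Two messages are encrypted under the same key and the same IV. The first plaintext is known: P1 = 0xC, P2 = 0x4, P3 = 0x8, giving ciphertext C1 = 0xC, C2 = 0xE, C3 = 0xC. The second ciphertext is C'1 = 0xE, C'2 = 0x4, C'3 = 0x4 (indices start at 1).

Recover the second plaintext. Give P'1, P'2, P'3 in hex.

P'1 = 0xE, P'2 = 0xE, P'3 = 0x0

In OFB with a reused IV, both messages share the same keystream S_i, so C_i ⊕ C'_i = P_i ⊕ P'_i and thus P'_i = P_i ⊕ C_i ⊕ C'_i.
P'1: 0xC ⊕ 0xC ⊕ 0xE = 0xE.
P'2: 0x4 ⊕ 0xE ⊕ 0x4 = 0xE.
P'3: 0x8 ⊕ 0xC ⊕ 0x4 = 0x0.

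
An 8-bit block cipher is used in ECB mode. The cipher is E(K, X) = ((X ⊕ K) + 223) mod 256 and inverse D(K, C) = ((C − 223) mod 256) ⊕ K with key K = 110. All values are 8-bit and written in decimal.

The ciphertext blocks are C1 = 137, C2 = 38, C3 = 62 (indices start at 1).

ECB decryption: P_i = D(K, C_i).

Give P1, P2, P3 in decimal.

P1 = 196, P2 = 41, P3 = 49

P1: D(K, 137) = 196.
P2: D(K, 38) = 41.
P3: D(K, 62) = 49.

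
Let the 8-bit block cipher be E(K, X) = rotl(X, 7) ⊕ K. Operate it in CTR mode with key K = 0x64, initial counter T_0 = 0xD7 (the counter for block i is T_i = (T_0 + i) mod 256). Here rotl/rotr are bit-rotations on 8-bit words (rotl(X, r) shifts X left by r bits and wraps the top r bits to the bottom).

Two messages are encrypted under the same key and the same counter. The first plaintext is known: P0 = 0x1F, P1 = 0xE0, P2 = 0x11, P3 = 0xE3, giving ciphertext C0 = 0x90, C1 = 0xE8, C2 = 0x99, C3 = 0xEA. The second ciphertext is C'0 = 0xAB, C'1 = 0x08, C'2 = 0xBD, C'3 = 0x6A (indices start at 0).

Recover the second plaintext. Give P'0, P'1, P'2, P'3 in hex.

In CTR with a reused counter, both messages share the same keystream S_i, so C_i ⊕ C'_i = P_i ⊕ P'_i and thus P'_i = P_i ⊕ C_i ⊕ C'_i.
P'0: 0x1F ⊕ 0x90 ⊕ 0xAB = 0x24.
P'1: 0xE0 ⊕ 0xE8 ⊕ 0x08 = 0x00.
P'2: 0x11 ⊕ 0x99 ⊕ 0xBD = 0x35.
P'3: 0xE3 ⊕ 0xEA ⊕ 0x6A = 0x63.

P'0 = 0x24, P'1 = 0x00, P'2 = 0x35, P'3 = 0x63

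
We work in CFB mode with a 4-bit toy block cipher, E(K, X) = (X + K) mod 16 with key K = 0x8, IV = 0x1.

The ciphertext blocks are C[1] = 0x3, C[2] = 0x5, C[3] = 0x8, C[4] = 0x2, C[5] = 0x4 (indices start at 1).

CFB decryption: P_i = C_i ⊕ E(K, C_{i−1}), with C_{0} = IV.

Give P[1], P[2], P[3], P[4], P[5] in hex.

P[1]: E(K, 0x1) = 0x9; 0x3 ⊕ 0x9 = 0xA.
P[2]: E(K, 0x3) = 0xB; 0x5 ⊕ 0xB = 0xE.
P[3]: E(K, 0x5) = 0xD; 0x8 ⊕ 0xD = 0x5.
P[4]: E(K, 0x8) = 0x0; 0x2 ⊕ 0x0 = 0x2.
P[5]: E(K, 0x2) = 0xA; 0x4 ⊕ 0xA = 0xE.

P[1] = 0xA, P[2] = 0xE, P[3] = 0x5, P[4] = 0x2, P[5] = 0xE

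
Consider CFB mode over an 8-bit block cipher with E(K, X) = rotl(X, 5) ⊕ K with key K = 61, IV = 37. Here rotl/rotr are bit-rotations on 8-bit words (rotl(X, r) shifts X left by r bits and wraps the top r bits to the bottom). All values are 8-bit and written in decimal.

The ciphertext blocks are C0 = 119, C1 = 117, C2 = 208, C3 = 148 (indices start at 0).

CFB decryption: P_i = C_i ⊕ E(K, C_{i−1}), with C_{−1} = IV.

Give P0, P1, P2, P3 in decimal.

P0 = 238, P1 = 166, P2 = 67, P3 = 179

P0: E(K, 37) = 153; 119 ⊕ 153 = 238.
P1: E(K, 119) = 211; 117 ⊕ 211 = 166.
P2: E(K, 117) = 147; 208 ⊕ 147 = 67.
P3: E(K, 208) = 39; 148 ⊕ 39 = 179.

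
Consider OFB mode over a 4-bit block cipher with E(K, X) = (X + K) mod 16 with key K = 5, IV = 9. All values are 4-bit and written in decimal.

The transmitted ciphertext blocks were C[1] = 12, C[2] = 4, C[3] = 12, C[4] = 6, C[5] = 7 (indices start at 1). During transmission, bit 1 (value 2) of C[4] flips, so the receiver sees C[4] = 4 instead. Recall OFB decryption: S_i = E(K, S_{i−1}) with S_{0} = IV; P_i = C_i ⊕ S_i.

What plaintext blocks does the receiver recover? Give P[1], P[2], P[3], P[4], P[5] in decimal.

Only C[4] changed, to 4. In OFB, a change in C_i flips the same bit in P_i only; the keystream is unaffected. Decrypting the received ciphertext:
P[1]: S = E(K, 9) = 14; 12 ⊕ 14 = 2.
P[2]: S = E(K, 14) = 3; 4 ⊕ 3 = 7.
P[3]: S = E(K, 3) = 8; 12 ⊕ 8 = 4.
P[4]: S = E(K, 8) = 13; 4 ⊕ 13 = 9.
P[5]: S = E(K, 13) = 2; 7 ⊕ 2 = 5.
Blocks that differ from the original plaintext: P[4].

P[1] = 2, P[2] = 7, P[3] = 4, P[4] = 9, P[5] = 5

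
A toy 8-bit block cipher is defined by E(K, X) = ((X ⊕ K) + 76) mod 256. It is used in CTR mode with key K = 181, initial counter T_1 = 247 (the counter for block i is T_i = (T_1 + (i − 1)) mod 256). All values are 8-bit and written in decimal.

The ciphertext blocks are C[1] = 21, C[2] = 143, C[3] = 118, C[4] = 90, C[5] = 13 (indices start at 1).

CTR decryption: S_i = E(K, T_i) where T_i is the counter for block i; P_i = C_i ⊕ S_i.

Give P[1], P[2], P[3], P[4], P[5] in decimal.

P[1] = 155, P[2] = 22, P[3] = 238, P[4] = 193, P[5] = 151

P[1]: T = 247, S = E(K, T) = 142; 21 ⊕ 142 = 155.
P[2]: T = 248, S = E(K, T) = 153; 143 ⊕ 153 = 22.
P[3]: T = 249, S = E(K, T) = 152; 118 ⊕ 152 = 238.
P[4]: T = 250, S = E(K, T) = 155; 90 ⊕ 155 = 193.
P[5]: T = 251, S = E(K, T) = 154; 13 ⊕ 154 = 151.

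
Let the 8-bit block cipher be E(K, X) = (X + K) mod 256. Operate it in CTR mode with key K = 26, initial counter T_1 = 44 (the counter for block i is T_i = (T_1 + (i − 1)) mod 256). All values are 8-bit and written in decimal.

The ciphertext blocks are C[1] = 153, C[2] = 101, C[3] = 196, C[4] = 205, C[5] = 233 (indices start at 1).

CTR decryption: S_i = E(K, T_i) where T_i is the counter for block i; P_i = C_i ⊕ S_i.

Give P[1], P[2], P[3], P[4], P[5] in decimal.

P[1] = 223, P[2] = 34, P[3] = 140, P[4] = 132, P[5] = 163

P[1]: T = 44, S = E(K, T) = 70; 153 ⊕ 70 = 223.
P[2]: T = 45, S = E(K, T) = 71; 101 ⊕ 71 = 34.
P[3]: T = 46, S = E(K, T) = 72; 196 ⊕ 72 = 140.
P[4]: T = 47, S = E(K, T) = 73; 205 ⊕ 73 = 132.
P[5]: T = 48, S = E(K, T) = 74; 233 ⊕ 74 = 163.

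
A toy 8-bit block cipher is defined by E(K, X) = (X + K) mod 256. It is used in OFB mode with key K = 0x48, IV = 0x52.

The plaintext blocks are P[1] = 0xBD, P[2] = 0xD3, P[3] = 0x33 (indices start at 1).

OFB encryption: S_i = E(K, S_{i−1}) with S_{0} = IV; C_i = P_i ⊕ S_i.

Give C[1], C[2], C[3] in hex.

C[1] = 0x27, C[2] = 0x31, C[3] = 0x19

C[1]: S = E(K, 0x52) = 0x9A; 0xBD ⊕ 0x9A = 0x27.
C[2]: S = E(K, 0x9A) = 0xE2; 0xD3 ⊕ 0xE2 = 0x31.
C[3]: S = E(K, 0xE2) = 0x2A; 0x33 ⊕ 0x2A = 0x19.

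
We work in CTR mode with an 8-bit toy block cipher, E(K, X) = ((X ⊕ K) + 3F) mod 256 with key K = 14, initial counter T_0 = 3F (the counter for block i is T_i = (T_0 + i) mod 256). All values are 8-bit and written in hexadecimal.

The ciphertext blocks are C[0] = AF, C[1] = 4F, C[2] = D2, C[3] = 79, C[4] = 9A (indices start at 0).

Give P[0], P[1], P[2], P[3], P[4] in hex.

P[0] = C5, P[1] = DC, P[2] = 46, P[3] = EC, P[4] = 0C

CTR decryption: S_i = E(K, T_i) where T_i is the counter for block i; P_i = C_i ⊕ S_i.
P[0]: T = 3F, S = E(K, T) = 6A; AF ⊕ 6A = C5.
P[1]: T = 40, S = E(K, T) = 93; 4F ⊕ 93 = DC.
P[2]: T = 41, S = E(K, T) = 94; D2 ⊕ 94 = 46.
P[3]: T = 42, S = E(K, T) = 95; 79 ⊕ 95 = EC.
P[4]: T = 43, S = E(K, T) = 96; 9A ⊕ 96 = 0C.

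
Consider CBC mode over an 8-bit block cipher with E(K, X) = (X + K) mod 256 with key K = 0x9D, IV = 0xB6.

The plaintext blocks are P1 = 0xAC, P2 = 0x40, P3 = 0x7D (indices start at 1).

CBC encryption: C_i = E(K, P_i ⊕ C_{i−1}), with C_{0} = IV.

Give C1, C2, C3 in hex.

C1: P1 ⊕ 0xB6 = 0x1A; E(K, 0x1A) = 0xB7.
C2: P2 ⊕ 0xB7 = 0xF7; E(K, 0xF7) = 0x94.
C3: P3 ⊕ 0x94 = 0xE9; E(K, 0xE9) = 0x86.

C1 = 0xB7, C2 = 0x94, C3 = 0x86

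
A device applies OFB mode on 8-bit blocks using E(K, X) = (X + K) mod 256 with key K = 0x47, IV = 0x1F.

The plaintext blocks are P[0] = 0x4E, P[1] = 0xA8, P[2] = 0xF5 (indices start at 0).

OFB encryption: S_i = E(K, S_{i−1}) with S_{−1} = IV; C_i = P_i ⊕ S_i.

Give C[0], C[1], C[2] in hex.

C[0]: S = E(K, 0x1F) = 0x66; 0x4E ⊕ 0x66 = 0x28.
C[1]: S = E(K, 0x66) = 0xAD; 0xA8 ⊕ 0xAD = 0x05.
C[2]: S = E(K, 0xAD) = 0xF4; 0xF5 ⊕ 0xF4 = 0x01.

C[0] = 0x28, C[1] = 0x05, C[2] = 0x01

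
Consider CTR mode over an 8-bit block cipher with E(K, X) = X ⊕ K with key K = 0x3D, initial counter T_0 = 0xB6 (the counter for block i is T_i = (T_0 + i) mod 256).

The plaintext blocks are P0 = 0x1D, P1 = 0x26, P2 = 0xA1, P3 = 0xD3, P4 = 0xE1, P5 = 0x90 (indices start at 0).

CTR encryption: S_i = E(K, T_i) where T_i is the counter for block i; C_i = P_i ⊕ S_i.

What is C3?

C3 = 0x57

C0: T = 0xB6, S = E(K, T) = 0x8B; 0x1D ⊕ 0x8B = 0x96.
C1: T = 0xB7, S = E(K, T) = 0x8A; 0x26 ⊕ 0x8A = 0xAC.
C2: T = 0xB8, S = E(K, T) = 0x85; 0xA1 ⊕ 0x85 = 0x24.
C3: T = 0xB9, S = E(K, T) = 0x84; 0xD3 ⊕ 0x84 = 0x57.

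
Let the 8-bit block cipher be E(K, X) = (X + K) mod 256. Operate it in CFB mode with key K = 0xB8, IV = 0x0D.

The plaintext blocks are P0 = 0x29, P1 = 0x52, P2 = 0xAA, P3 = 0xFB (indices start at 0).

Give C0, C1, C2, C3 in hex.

CFB encryption: C_i = P_i ⊕ E(K, C_{i−1}), with C_{−1} = IV.
C0: E(K, 0x0D) = 0xC5; 0x29 ⊕ 0xC5 = 0xEC.
C1: E(K, 0xEC) = 0xA4; 0x52 ⊕ 0xA4 = 0xF6.
C2: E(K, 0xF6) = 0xAE; 0xAA ⊕ 0xAE = 0x04.
C3: E(K, 0x04) = 0xBC; 0xFB ⊕ 0xBC = 0x47.

C0 = 0xEC, C1 = 0xF6, C2 = 0x04, C3 = 0x47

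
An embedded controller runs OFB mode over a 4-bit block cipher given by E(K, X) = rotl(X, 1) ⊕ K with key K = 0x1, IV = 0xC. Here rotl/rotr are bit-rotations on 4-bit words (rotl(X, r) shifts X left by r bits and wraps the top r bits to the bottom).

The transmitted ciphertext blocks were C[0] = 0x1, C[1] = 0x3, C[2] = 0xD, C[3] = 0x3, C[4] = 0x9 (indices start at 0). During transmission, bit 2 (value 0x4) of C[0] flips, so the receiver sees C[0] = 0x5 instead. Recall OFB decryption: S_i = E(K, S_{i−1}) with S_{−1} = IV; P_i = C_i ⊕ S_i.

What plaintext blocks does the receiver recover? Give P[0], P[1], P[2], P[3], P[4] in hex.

P[0] = 0xD, P[1] = 0x3, P[2] = 0xC, P[3] = 0x0, P[4] = 0xE

Only C[0] changed, to 0x5. In OFB, a change in C_i flips the same bit in P_i only; the keystream is unaffected. Decrypting the received ciphertext:
P[0]: S = E(K, 0xC) = 0x8; 0x5 ⊕ 0x8 = 0xD.
P[1]: S = E(K, 0x8) = 0x0; 0x3 ⊕ 0x0 = 0x3.
P[2]: S = E(K, 0x0) = 0x1; 0xD ⊕ 0x1 = 0xC.
P[3]: S = E(K, 0x1) = 0x3; 0x3 ⊕ 0x3 = 0x0.
P[4]: S = E(K, 0x3) = 0x7; 0x9 ⊕ 0x7 = 0xE.
Blocks that differ from the original plaintext: P[0].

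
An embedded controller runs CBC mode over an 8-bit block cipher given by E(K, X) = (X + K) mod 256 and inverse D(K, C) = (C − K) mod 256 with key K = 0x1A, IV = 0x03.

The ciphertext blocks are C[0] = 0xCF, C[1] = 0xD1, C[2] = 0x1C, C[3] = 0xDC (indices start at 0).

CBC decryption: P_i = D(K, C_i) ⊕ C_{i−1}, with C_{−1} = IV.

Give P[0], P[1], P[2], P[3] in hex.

P[0] = 0xB6, P[1] = 0x78, P[2] = 0xD3, P[3] = 0xDE

P[0]: D(K, 0xCF) = 0xB5; 0xB5 ⊕ 0x03 = 0xB6.
P[1]: D(K, 0xD1) = 0xB7; 0xB7 ⊕ 0xCF = 0x78.
P[2]: D(K, 0x1C) = 0x02; 0x02 ⊕ 0xD1 = 0xD3.
P[3]: D(K, 0xDC) = 0xC2; 0xC2 ⊕ 0x1C = 0xDE.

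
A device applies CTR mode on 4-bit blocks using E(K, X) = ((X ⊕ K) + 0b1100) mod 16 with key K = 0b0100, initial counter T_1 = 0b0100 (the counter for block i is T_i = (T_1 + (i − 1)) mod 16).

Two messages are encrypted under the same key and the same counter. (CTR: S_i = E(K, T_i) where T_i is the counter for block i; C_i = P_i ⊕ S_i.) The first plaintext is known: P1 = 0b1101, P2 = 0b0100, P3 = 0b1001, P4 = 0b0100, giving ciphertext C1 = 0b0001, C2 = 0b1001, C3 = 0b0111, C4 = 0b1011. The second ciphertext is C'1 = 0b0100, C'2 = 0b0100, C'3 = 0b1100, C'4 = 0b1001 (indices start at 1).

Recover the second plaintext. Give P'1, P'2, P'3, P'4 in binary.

P'1 = 0b1000, P'2 = 0b1001, P'3 = 0b0010, P'4 = 0b0110

In CTR with a reused counter, both messages share the same keystream S_i, so C_i ⊕ C'_i = P_i ⊕ P'_i and thus P'_i = P_i ⊕ C_i ⊕ C'_i.
P'1: 0b1101 ⊕ 0b0001 ⊕ 0b0100 = 0b1000.
P'2: 0b0100 ⊕ 0b1001 ⊕ 0b0100 = 0b1001.
P'3: 0b1001 ⊕ 0b0111 ⊕ 0b1100 = 0b0010.
P'4: 0b0100 ⊕ 0b1011 ⊕ 0b1001 = 0b0110.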